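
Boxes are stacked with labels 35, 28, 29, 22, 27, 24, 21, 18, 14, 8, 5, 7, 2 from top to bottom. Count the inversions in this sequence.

There are 74 inversions.

Sweep left to right; for each value list the smaller values that follow it:
35: 12
28: 10
29: 10
22: 7
27: 8
24: 7
21: 6
18: 5
14: 4
8: 3
5: 1
7: 1
2: 0
Sum: 12 + 10 + 10 + 7 + 8 + 7 + 6 + 5 + 4 + 3 + 1 + 1 + 0 = 74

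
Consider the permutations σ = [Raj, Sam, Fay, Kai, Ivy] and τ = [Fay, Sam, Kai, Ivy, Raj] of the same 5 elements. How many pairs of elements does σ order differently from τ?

5 discordant pairs

Assign each item its position (1..5) in the first ordering, then rewrite the second ordering as that position sequence:
positions: Raj→1, Sam→2, Fay→3, Kai→4, Ivy→5
second ordering as positions: [3, 2, 4, 5, 1]
Discordant pairs = inversions in this position sequence.
3: 2, 1 → 2
2: 1 → 1
4: 1 → 1
5: 1 → 1
1: 0
Total: 2 + 1 + 1 + 1 + 0 = 5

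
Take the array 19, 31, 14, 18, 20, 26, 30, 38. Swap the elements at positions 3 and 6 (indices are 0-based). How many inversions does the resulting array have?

12

Positions 3 and 6 hold 18 and 30; after swapping, the array is [19, 31, 14, 30, 20, 26, 18, 38].
Element-by-element contributions:
19: 2
31: 5
14: 0
30: 3
20: 1
26: 1
18: 0
38: 0
Sum: 2 + 5 + 0 + 3 + 1 + 1 + 0 + 0 = 12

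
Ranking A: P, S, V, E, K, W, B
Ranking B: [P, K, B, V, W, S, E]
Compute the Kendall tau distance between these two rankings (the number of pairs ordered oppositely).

Assign each item its position (1..7) in the first ordering, then rewrite the second ordering as that position sequence:
positions: P→1, S→2, V→3, E→4, K→5, W→6, B→7
second ordering as positions: [1, 5, 7, 3, 6, 2, 4]
Discordant pairs = inversions in this position sequence.
1: 0
5: 3, 2, 4 → 3
7: 3, 6, 2, 4 → 4
3: 2 → 1
6: 2, 4 → 2
2: 0
4: 0
Total: 0 + 3 + 4 + 1 + 2 + 0 + 0 = 10

10 discordant pairs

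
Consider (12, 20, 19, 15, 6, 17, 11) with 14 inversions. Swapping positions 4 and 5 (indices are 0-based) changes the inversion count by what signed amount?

+1

Positions 4 and 5 hold 6 and 17; after swapping, the array is [12, 20, 19, 15, 17, 6, 11].
Element-by-element contributions:
12: 2
20: 5
19: 4
15: 2
17: 2
6: 0
11: 0
Sum: 2 + 5 + 4 + 2 + 2 + 0 + 0 = 15
Change: 15 − 14 = +1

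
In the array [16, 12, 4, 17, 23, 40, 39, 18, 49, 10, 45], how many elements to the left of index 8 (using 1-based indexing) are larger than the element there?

The element at index 8 is 18.
Elements before it: 16, 12, 4, 17, 23, 40, 39
Those larger than 18: 23, 40, 39

3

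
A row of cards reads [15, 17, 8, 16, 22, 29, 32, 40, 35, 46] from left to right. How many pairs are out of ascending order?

Element-by-element contributions:
15 → 8 → 1
17 → 8, 16 → 2
8 → none → 0
16 → none → 0
22 → none → 0
29 → none → 0
32 → none → 0
40 → 35 → 1
35 → none → 0
46 → none → 0
Sum: 1 + 2 + 0 + 0 + 0 + 0 + 0 + 1 + 0 + 0 = 4

4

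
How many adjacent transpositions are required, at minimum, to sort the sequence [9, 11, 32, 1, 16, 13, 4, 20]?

12 adjacent swaps

The minimum number of adjacent swaps to sort an array equals its inversion count, since every such swap removes exactly one inversion.
Count inversions — for each element, later elements that are smaller:
9: 1, 4 → 2
11: 1, 4 → 2
32: 1, 16, 13, 4, 20 → 5
1: none → 0
16: 13, 4 → 2
13: 4 → 1
4: none → 0
20: none → 0
Total inversions: 2 + 2 + 5 + 0 + 2 + 1 + 0 + 0 = 12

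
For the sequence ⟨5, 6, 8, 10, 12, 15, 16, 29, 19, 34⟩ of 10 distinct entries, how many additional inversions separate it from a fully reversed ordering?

Maximum inversions for 10 distinct elements is C(10, 2) = 10·9/2 = 45.
Current inversions — for each element, count later smaller elements:
5: 0
6: 0
8: 0
10: 0
12: 0
15: 0
16: 0
29: 1
19: 0
34: 0
Current total: 0 + 0 + 0 + 0 + 0 + 0 + 0 + 1 + 0 + 0 = 1
Shortfall: 45 − 1 = 44

44 inversions short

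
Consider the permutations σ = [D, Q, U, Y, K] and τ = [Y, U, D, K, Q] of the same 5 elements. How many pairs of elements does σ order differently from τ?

6 discordant pairs

Assign each item its position (1..5) in the first ordering, then rewrite the second ordering as that position sequence:
positions: D→1, Q→2, U→3, Y→4, K→5
second ordering as positions: [4, 3, 1, 5, 2]
Discordant pairs = inversions in this position sequence.
4: 3, 1, 2 → 3
3: 1, 2 → 2
1: 0
5: 2 → 1
2: 0
Total: 3 + 2 + 0 + 1 + 0 = 6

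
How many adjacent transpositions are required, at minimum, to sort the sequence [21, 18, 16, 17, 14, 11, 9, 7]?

Swaps: 27

The minimum number of adjacent swaps to sort an array equals its inversion count, since every such swap removes exactly one inversion.
Count inversions — for each element, later elements that are smaller:
21: 18, 16, 17, 14, 11, 9, 7 → 7
18: 16, 17, 14, 11, 9, 7 → 6
16: 14, 11, 9, 7 → 4
17: 14, 11, 9, 7 → 4
14: 11, 9, 7 → 3
11: 9, 7 → 2
9: 7 → 1
7: none → 0
Total inversions: 7 + 6 + 4 + 4 + 3 + 2 + 1 + 0 = 27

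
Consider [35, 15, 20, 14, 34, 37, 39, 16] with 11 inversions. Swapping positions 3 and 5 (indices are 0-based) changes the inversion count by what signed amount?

+3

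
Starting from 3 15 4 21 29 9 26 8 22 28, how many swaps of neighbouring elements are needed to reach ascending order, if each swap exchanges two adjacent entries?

13 adjacent swaps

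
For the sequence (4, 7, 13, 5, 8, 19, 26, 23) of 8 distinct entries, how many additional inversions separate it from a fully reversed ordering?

Maximum inversions for 8 distinct elements is C(8, 2) = 8·7/2 = 28.
Current inversions — for each element, count later smaller elements:
4: 0
7: 1
13: 2
5: 0
8: 0
19: 0
26: 1
23: 0
Current total: 0 + 1 + 2 + 0 + 0 + 0 + 1 + 0 = 4
Shortfall: 28 − 4 = 24

24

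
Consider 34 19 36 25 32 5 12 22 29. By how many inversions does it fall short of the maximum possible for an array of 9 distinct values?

14

Maximum inversions for 9 distinct elements is C(9, 2) = 9·8/2 = 36.
Current inversions — for each element, count later smaller elements:
34: 7
19: 2
36: 6
25: 3
32: 4
5: 0
12: 0
22: 0
29: 0
Current total: 7 + 2 + 6 + 3 + 4 + 0 + 0 + 0 + 0 = 22
Shortfall: 36 − 22 = 14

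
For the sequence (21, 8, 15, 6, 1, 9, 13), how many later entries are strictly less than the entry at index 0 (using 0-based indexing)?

6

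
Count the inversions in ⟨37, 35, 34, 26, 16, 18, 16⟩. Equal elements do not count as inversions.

19

Sweep left to right; for each value list the smaller values that follow it:
37: 6
35: 5
34: 4
26: 3
16: 0
18: 1
16: 0
Sum: 6 + 5 + 4 + 3 + 0 + 1 + 0 = 19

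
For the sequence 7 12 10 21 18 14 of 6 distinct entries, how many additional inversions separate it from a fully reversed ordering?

Maximum inversions for 6 distinct elements is C(6, 2) = 6·5/2 = 15.
Current inversions — for each element, count later smaller elements:
7: 0
12: 1
10: 0
21: 2
18: 1
14: 0
Current total: 0 + 1 + 0 + 2 + 1 + 0 = 4
Shortfall: 15 − 4 = 11

11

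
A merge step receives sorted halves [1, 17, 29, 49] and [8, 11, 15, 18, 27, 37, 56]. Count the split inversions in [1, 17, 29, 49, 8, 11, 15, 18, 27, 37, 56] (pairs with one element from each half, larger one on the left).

14 cross-inversions

Take each right-half value and tally the left-half values above it:
r = 8: 17, 29, 49 → 3
r = 11: 17, 29, 49 → 3
r = 15: 17, 29, 49 → 3
r = 18: 29, 49 → 2
r = 27: 29, 49 → 2
r = 37: 49 → 1
r = 56: none → 0
Cross-inversions: 3 + 3 + 3 + 2 + 2 + 1 + 0 = 14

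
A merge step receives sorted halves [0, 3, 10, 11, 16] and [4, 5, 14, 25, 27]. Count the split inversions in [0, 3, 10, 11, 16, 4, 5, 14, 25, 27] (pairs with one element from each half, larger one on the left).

For each element r of the right run, count left-run elements greater than r:
r = 4: 10, 11, 16 → 3
r = 5: 10, 11, 16 → 3
r = 14: 16 → 1
r = 25: none → 0
r = 27: none → 0
Cross-inversions: 3 + 3 + 1 + 0 + 0 = 7

There are 7 cross-inversions.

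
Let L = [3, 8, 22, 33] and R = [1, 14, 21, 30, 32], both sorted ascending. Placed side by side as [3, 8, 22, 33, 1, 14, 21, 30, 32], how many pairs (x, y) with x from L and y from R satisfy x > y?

Count, for every r in R, how many entries of L exceed r:
r = 1: 3, 8, 22, 33 → 4
r = 14: 22, 33 → 2
r = 21: 22, 33 → 2
r = 30: 33 → 1
r = 32: 33 → 1
Cross-inversions: 4 + 2 + 2 + 1 + 1 = 10

Cross-inversions: 10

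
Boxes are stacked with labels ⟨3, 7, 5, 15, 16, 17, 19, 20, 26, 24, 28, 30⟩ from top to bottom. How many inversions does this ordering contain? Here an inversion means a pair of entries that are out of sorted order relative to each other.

There are 2 out-of-order pairs.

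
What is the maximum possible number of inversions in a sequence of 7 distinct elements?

Inversions: 21

A reversed (strictly descending) arrangement makes every pair an inversion, giving C(7, 2) inversions.
C(7, 2) = 7·6/2 = 21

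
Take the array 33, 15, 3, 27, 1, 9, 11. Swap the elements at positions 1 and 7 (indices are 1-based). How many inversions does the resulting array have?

There are 9 inversions.

Positions 1 and 7 hold 33 and 11; after swapping, the array is [11, 15, 3, 27, 1, 9, 33].
Sweep left to right; for each value list the smaller values that follow it:
11 → 3, 1, 9 → 3
15 → 3, 1, 9 → 3
3 → 1 → 1
27 → 1, 9 → 2
1 → none → 0
9 → none → 0
33 → none → 0
Sum: 3 + 3 + 1 + 2 + 0 + 0 + 0 = 9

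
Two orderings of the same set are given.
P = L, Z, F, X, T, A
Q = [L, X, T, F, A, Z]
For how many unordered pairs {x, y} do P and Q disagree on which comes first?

Assign each item its position (1..6) in the first ordering, then rewrite the second ordering as that position sequence:
positions: L→1, Z→2, F→3, X→4, T→5, A→6
second ordering as positions: [1, 4, 5, 3, 6, 2]
Discordant pairs = inversions in this position sequence.
1: 0
4: 3, 2 → 2
5: 3, 2 → 2
3: 2 → 1
6: 2 → 1
2: 0
Total: 0 + 2 + 2 + 1 + 1 + 0 = 6

6 disagreeing pairs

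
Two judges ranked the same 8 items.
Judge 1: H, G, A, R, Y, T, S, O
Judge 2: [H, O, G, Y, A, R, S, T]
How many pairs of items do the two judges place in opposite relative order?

Discordant pairs: 9

Assign each item its position (1..8) in the first ordering, then rewrite the second ordering as that position sequence:
positions: H→1, G→2, A→3, R→4, Y→5, T→6, S→7, O→8
second ordering as positions: [1, 8, 2, 5, 3, 4, 7, 6]
Discordant pairs = inversions in this position sequence.
1: 0
8: 2, 5, 3, 4, 7, 6 → 6
2: 0
5: 3, 4 → 2
3: 0
4: 0
7: 6 → 1
6: 0
Total: 0 + 6 + 0 + 2 + 0 + 0 + 1 + 0 = 9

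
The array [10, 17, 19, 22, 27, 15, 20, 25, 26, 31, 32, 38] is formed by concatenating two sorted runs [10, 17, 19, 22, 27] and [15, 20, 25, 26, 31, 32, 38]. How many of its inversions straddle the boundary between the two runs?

Take each right-half value and tally the left-half values above it:
r = 15: 17, 19, 22, 27 → 4
r = 20: 22, 27 → 2
r = 25: 27 → 1
r = 26: 27 → 1
r = 31: none → 0
r = 32: none → 0
r = 38: none → 0
Cross-inversions: 4 + 2 + 1 + 1 + 0 + 0 + 0 = 8

8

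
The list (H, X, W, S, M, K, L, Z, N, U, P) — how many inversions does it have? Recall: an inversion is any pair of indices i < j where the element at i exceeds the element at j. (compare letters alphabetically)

For each element, count later entries that are smaller:
H → none → 0
X → W, S, M, K, L, N, U, P → 8
W → S, M, K, L, N, U, P → 7
S → M, K, L, N, P → 5
M → K, L → 2
K → none → 0
L → none → 0
Z → N, U, P → 3
N → none → 0
U → P → 1
P → none → 0
Sum: 0 + 8 + 7 + 5 + 2 + 0 + 0 + 3 + 0 + 1 + 0 = 26

26 out-of-order pairs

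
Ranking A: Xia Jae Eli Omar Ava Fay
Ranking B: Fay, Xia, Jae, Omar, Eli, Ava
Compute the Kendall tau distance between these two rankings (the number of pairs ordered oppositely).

6

Assign each item its position (1..6) in the first ordering, then rewrite the second ordering as that position sequence:
positions: Xia→1, Jae→2, Eli→3, Omar→4, Ava→5, Fay→6
second ordering as positions: [6, 1, 2, 4, 3, 5]
Discordant pairs = inversions in this position sequence.
6: 1, 2, 4, 3, 5 → 5
1: 0
2: 0
4: 3 → 1
3: 0
5: 0
Total: 5 + 0 + 0 + 1 + 0 + 0 = 6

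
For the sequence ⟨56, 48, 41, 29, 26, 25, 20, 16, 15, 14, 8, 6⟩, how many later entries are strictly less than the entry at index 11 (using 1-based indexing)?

1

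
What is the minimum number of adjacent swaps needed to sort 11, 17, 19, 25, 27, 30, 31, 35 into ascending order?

0 adjacent swaps

The minimum number of adjacent swaps to sort an array equals its inversion count, since every such swap removes exactly one inversion.
Count inversions — for each element, later elements that are smaller:
11: none → 0
17: none → 0
19: none → 0
25: none → 0
27: none → 0
30: none → 0
31: none → 0
35: none → 0
Total inversions: 0 + 0 + 0 + 0 + 0 + 0 + 0 + 0 = 0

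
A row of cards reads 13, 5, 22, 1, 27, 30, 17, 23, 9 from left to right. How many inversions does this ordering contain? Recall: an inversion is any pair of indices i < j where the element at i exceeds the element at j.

Sweep left to right; for each value list the smaller values that follow it:
13: 3
5: 1
22: 3
1: 0
27: 3
30: 3
17: 1
23: 1
9: 0
Sum: 3 + 1 + 3 + 0 + 3 + 3 + 1 + 1 + 0 = 15

15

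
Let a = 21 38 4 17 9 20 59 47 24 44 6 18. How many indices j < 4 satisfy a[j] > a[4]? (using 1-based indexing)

The element at index 4 is 17.
Elements before it: 21, 38, 4
Those larger than 17: 21, 38

2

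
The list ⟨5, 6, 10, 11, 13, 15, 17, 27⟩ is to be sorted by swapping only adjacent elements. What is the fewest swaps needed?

0

Minimum adjacent swaps = number of inversions (each swap of adjacent out-of-order elements removes one inversion and no swap can remove more).
Count inversions — for each element, later elements that are smaller:
5: none → 0
6: none → 0
10: none → 0
11: none → 0
13: none → 0
15: none → 0
17: none → 0
27: none → 0
Total inversions: 0 + 0 + 0 + 0 + 0 + 0 + 0 + 0 = 0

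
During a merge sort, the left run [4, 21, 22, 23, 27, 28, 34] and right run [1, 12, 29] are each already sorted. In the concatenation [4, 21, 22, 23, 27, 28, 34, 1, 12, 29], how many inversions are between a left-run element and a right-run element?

Count, for every r in R, how many entries of L exceed r:
r = 1: 4, 21, 22, 23, 27, 28, 34 → 7
r = 12: 21, 22, 23, 27, 28, 34 → 6
r = 29: 34 → 1
Cross-inversions: 7 + 6 + 1 = 14

14 split inversions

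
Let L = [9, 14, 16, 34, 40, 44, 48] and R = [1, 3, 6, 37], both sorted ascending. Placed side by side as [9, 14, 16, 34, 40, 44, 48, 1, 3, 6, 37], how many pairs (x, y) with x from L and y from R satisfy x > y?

Count, for every r in R, how many entries of L exceed r:
r = 1: 9, 14, 16, 34, 40, 44, 48 → 7
r = 3: 9, 14, 16, 34, 40, 44, 48 → 7
r = 6: 9, 14, 16, 34, 40, 44, 48 → 7
r = 37: 40, 44, 48 → 3
Cross-inversions: 7 + 7 + 7 + 3 = 24

24 cross-inversions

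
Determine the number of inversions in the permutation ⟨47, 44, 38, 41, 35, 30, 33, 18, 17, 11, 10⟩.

Sweep left to right; for each value list the smaller values that follow it:
47 → 44, 38, 41, 35, 30, 33, 18, 17, 11, 10 → 10
44 → 38, 41, 35, 30, 33, 18, 17, 11, 10 → 9
38 → 35, 30, 33, 18, 17, 11, 10 → 7
41 → 35, 30, 33, 18, 17, 11, 10 → 7
35 → 30, 33, 18, 17, 11, 10 → 6
30 → 18, 17, 11, 10 → 4
33 → 18, 17, 11, 10 → 4
18 → 17, 11, 10 → 3
17 → 11, 10 → 2
11 → 10 → 1
10 → none → 0
Sum: 10 + 9 + 7 + 7 + 6 + 4 + 4 + 3 + 2 + 1 + 0 = 53

53 inversions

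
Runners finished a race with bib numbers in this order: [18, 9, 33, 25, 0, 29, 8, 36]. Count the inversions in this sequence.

Sweep left to right; for each value list the smaller values that follow it:
18 → 9, 0, 8 → 3
9 → 0, 8 → 2
33 → 25, 0, 29, 8 → 4
25 → 0, 8 → 2
0 → none → 0
29 → 8 → 1
8 → none → 0
36 → none → 0
Sum: 3 + 2 + 4 + 2 + 0 + 1 + 0 + 0 = 12

Inversions: 12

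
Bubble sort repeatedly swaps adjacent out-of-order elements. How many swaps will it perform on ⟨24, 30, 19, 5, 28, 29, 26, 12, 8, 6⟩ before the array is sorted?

31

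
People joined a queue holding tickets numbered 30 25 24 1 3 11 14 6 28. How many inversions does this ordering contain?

There are 21 out-of-order pairs.

Count, for each position, how many later elements it exceeds:
30: 8
25: 6
24: 5
1: 0
3: 0
11: 1
14: 1
6: 0
28: 0
Sum: 8 + 6 + 5 + 0 + 0 + 1 + 1 + 0 + 0 = 21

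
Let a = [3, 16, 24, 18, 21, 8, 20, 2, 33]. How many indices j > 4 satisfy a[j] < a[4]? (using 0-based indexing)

The element at index 4 is 21.
Elements after it: 8, 20, 2, 33
Those smaller than 21: 8, 20, 2

3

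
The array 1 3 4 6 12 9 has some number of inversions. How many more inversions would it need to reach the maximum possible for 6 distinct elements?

14 inversions short

Maximum inversions for 6 distinct elements is C(6, 2) = 6·5/2 = 15.
Current inversions — for each element, count later smaller elements:
1: 0
3: 0
4: 0
6: 0
12: 1
9: 0
Current total: 0 + 0 + 0 + 0 + 1 + 0 = 1
Shortfall: 15 − 1 = 14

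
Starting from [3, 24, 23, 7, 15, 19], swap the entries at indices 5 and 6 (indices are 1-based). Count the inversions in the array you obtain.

8 inversions

Positions 5 and 6 hold 15 and 19; after swapping, the array is [3, 24, 23, 7, 19, 15].
For each element, count later entries that are smaller:
3 → none → 0
24 → 23, 7, 19, 15 → 4
23 → 7, 19, 15 → 3
7 → none → 0
19 → 15 → 1
15 → none → 0
Sum: 0 + 4 + 3 + 0 + 1 + 0 = 8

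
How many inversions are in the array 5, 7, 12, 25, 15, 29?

Out-of-order pairs: 1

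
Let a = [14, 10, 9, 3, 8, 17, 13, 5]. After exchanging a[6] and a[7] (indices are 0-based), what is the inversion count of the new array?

Inversions: 16

Positions 6 and 7 hold 13 and 5; after swapping, the array is [14, 10, 9, 3, 8, 17, 5, 13].
For each element, count later entries that are smaller:
14 → 10, 9, 3, 8, 5, 13 → 6
10 → 9, 3, 8, 5 → 4
9 → 3, 8, 5 → 3
3 → none → 0
8 → 5 → 1
17 → 5, 13 → 2
5 → none → 0
13 → none → 0
Sum: 6 + 4 + 3 + 0 + 1 + 2 + 0 + 0 = 16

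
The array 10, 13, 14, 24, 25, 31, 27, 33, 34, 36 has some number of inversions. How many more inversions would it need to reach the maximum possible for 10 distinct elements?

44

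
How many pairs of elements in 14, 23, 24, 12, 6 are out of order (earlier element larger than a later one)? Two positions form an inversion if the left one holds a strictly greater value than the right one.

7

Element-by-element contributions:
14 → 12, 6 → 2
23 → 12, 6 → 2
24 → 12, 6 → 2
12 → 6 → 1
6 → none → 0
Sum: 2 + 2 + 2 + 1 + 0 = 7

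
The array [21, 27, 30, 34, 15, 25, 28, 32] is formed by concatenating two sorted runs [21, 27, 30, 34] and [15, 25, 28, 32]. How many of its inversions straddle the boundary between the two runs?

Count, for every r in R, how many entries of L exceed r:
r = 15: 21, 27, 30, 34 → 4
r = 25: 27, 30, 34 → 3
r = 28: 30, 34 → 2
r = 32: 34 → 1
Cross-inversions: 4 + 3 + 2 + 1 = 10

There are 10 cross-inversions.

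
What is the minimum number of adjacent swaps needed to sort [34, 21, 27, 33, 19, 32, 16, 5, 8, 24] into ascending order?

33 adjacent swaps

The minimum number of adjacent swaps to sort an array equals its inversion count, since every such swap removes exactly one inversion.
Count inversions — for each element, later elements that are smaller:
34: 21, 27, 33, 19, 32, 16, 5, 8, 24 → 9
21: 19, 16, 5, 8 → 4
27: 19, 16, 5, 8, 24 → 5
33: 19, 32, 16, 5, 8, 24 → 6
19: 16, 5, 8 → 3
32: 16, 5, 8, 24 → 4
16: 5, 8 → 2
5: none → 0
8: none → 0
24: none → 0
Total inversions: 9 + 4 + 5 + 6 + 3 + 4 + 2 + 0 + 0 + 0 = 33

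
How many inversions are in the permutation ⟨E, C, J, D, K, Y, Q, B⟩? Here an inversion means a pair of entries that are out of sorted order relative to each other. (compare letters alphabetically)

11 out-of-order pairs

Count, for each position, how many later elements it exceeds:
E → C, D, B → 3
C → B → 1
J → D, B → 2
D → B → 1
K → B → 1
Y → Q, B → 2
Q → B → 1
B → none → 0
Sum: 3 + 1 + 2 + 1 + 1 + 2 + 1 + 0 = 11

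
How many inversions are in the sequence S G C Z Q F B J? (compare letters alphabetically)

Count, for each position, how many later elements it exceeds:
S: 6
G: 3
C: 1
Z: 4
Q: 3
F: 1
B: 0
J: 0
Sum: 6 + 3 + 1 + 4 + 3 + 1 + 0 + 0 = 18

18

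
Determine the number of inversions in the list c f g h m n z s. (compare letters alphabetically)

Count, for each position, how many later elements it exceeds:
c: 0
f: 0
g: 0
h: 0
m: 0
n: 0
z: 1
s: 0
Sum: 0 + 0 + 0 + 0 + 0 + 0 + 1 + 0 = 1

1 out-of-order pair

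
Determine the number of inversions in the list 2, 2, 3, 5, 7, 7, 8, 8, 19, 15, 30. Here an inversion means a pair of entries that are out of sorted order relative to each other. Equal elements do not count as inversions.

1 out-of-order pair

For each element, count later entries that are smaller:
2: 0
2: 0
3: 0
5: 0
7: 0
7: 0
8: 0
8: 0
19: 1
15: 0
30: 0
Sum: 0 + 0 + 0 + 0 + 0 + 0 + 0 + 0 + 1 + 0 + 0 = 1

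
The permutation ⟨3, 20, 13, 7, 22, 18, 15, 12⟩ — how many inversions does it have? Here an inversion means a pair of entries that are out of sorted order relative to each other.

13

Count, for each position, how many later elements it exceeds:
3 → none → 0
20 → 13, 7, 18, 15, 12 → 5
13 → 7, 12 → 2
7 → none → 0
22 → 18, 15, 12 → 3
18 → 15, 12 → 2
15 → 12 → 1
12 → none → 0
Sum: 0 + 5 + 2 + 0 + 3 + 2 + 1 + 0 = 13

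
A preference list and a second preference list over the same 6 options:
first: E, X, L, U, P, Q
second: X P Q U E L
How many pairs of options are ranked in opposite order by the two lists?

Assign each item its position (1..6) in the first ordering, then rewrite the second ordering as that position sequence:
positions: E→1, X→2, L→3, U→4, P→5, Q→6
second ordering as positions: [2, 5, 6, 4, 1, 3]
Discordant pairs = inversions in this position sequence.
2: 1 → 1
5: 4, 1, 3 → 3
6: 4, 1, 3 → 3
4: 1, 3 → 2
1: 0
3: 0
Total: 1 + 3 + 3 + 2 + 0 + 0 = 9

9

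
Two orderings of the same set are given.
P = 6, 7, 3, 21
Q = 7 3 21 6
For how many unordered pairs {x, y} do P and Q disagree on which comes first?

3 disagreeing pairs

Assign each item its position (1..4) in the first ordering, then rewrite the second ordering as that position sequence:
positions: 6→1, 7→2, 3→3, 21→4
second ordering as positions: [2, 3, 4, 1]
Discordant pairs = inversions in this position sequence.
2: 1 → 1
3: 1 → 1
4: 1 → 1
1: 0
Total: 1 + 1 + 1 + 0 = 3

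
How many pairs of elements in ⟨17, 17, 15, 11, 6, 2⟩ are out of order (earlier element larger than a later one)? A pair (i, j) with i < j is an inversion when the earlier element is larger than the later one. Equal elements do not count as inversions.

For each element, count later entries that are smaller:
17 → 15, 11, 6, 2 → 4
17 → 15, 11, 6, 2 → 4
15 → 11, 6, 2 → 3
11 → 6, 2 → 2
6 → 2 → 1
2 → none → 0
Sum: 4 + 4 + 3 + 2 + 1 + 0 = 14

14 inversions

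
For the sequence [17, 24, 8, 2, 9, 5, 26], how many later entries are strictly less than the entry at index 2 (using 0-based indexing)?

2 such elements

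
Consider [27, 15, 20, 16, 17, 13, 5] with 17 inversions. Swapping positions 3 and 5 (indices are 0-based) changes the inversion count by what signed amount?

-1

Positions 3 and 5 hold 16 and 13; after swapping, the array is [27, 15, 20, 13, 17, 16, 5].
Element-by-element contributions:
27 → 15, 20, 13, 17, 16, 5 → 6
15 → 13, 5 → 2
20 → 13, 17, 16, 5 → 4
13 → 5 → 1
17 → 16, 5 → 2
16 → 5 → 1
5 → none → 0
Sum: 6 + 2 + 4 + 1 + 2 + 1 + 0 = 16
Change: 16 − 17 = -1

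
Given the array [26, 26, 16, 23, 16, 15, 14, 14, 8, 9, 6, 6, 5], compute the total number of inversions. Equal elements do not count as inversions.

72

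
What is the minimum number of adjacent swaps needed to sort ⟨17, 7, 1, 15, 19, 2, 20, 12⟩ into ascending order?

The minimum number of adjacent swaps to sort an array equals its inversion count, since every such swap removes exactly one inversion.
Count inversions — for each element, later elements that are smaller:
17: 7, 1, 15, 2, 12 → 5
7: 1, 2 → 2
1: none → 0
15: 2, 12 → 2
19: 2, 12 → 2
2: none → 0
20: 12 → 1
12: none → 0
Total inversions: 5 + 2 + 0 + 2 + 2 + 0 + 1 + 0 = 12

There are 12 adjacent swaps.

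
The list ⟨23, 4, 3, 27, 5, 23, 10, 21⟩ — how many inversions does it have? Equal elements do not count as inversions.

For each element, count later entries that are smaller:
23: 5
4: 1
3: 0
27: 4
5: 0
23: 2
10: 0
21: 0
Sum: 5 + 1 + 0 + 4 + 0 + 2 + 0 + 0 = 12

12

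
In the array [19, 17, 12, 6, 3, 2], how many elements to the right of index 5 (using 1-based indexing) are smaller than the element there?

1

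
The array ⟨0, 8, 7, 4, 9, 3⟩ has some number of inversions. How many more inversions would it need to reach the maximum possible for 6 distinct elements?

8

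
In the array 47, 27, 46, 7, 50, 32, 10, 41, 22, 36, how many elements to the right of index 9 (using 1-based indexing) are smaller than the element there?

0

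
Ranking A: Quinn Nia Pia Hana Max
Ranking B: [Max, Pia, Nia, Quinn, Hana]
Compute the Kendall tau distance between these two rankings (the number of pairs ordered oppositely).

7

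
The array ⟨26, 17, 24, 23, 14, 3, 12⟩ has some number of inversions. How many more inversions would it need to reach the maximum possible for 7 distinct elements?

3

Maximum inversions for 7 distinct elements is C(7, 2) = 7·6/2 = 21.
Current inversions — for each element, count later smaller elements:
26: 6
17: 3
24: 4
23: 3
14: 2
3: 0
12: 0
Current total: 6 + 3 + 4 + 3 + 2 + 0 + 0 = 18
Shortfall: 21 − 18 = 3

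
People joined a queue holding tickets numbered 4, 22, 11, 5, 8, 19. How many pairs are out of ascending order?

6 inversions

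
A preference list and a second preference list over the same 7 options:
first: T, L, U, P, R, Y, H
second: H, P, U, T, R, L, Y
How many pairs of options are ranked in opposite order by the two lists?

Assign each item its position (1..7) in the first ordering, then rewrite the second ordering as that position sequence:
positions: T→1, L→2, U→3, P→4, R→5, Y→6, H→7
second ordering as positions: [7, 4, 3, 1, 5, 2, 6]
Discordant pairs = inversions in this position sequence.
7: 4, 3, 1, 5, 2, 6 → 6
4: 3, 1, 2 → 3
3: 1, 2 → 2
1: 0
5: 2 → 1
2: 0
6: 0
Total: 6 + 3 + 2 + 0 + 1 + 0 + 0 = 12

12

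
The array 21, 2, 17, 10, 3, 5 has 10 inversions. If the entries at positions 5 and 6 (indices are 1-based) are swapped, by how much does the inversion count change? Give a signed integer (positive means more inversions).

+1

Positions 5 and 6 hold 3 and 5; after swapping, the array is [21, 2, 17, 10, 5, 3].
Element-by-element contributions:
21 → 2, 17, 10, 5, 3 → 5
2 → none → 0
17 → 10, 5, 3 → 3
10 → 5, 3 → 2
5 → 3 → 1
3 → none → 0
Sum: 5 + 0 + 3 + 2 + 1 + 0 = 11
Change: 11 − 10 = +1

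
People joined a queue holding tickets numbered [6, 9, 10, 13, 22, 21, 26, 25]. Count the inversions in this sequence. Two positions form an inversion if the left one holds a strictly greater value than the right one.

Element-by-element contributions:
6 → none → 0
9 → none → 0
10 → none → 0
13 → none → 0
22 → 21 → 1
21 → none → 0
26 → 25 → 1
25 → none → 0
Sum: 0 + 0 + 0 + 0 + 1 + 0 + 1 + 0 = 2

Inversions: 2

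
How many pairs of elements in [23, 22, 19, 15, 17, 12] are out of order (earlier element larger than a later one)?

14 inversions

Element-by-element contributions:
23 → 22, 19, 15, 17, 12 → 5
22 → 19, 15, 17, 12 → 4
19 → 15, 17, 12 → 3
15 → 12 → 1
17 → 12 → 1
12 → none → 0
Sum: 5 + 4 + 3 + 1 + 1 + 0 = 14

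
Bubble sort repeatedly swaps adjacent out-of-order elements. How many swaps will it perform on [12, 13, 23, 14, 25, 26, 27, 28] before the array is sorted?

Minimum adjacent swaps = number of inversions (each swap of adjacent out-of-order elements removes one inversion and no swap can remove more).
Count inversions — for each element, later elements that are smaller:
12: none → 0
13: none → 0
23: 14 → 1
14: none → 0
25: none → 0
26: none → 0
27: none → 0
28: none → 0
Total inversions: 0 + 0 + 1 + 0 + 0 + 0 + 0 + 0 = 1

1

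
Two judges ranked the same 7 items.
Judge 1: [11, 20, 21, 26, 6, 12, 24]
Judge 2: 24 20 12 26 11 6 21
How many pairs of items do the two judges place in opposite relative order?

Assign each item its position (1..7) in the first ordering, then rewrite the second ordering as that position sequence:
positions: 11→1, 20→2, 21→3, 26→4, 6→5, 12→6, 24→7
second ordering as positions: [7, 2, 6, 4, 1, 5, 3]
Discordant pairs = inversions in this position sequence.
7: 2, 6, 4, 1, 5, 3 → 6
2: 1 → 1
6: 4, 1, 5, 3 → 4
4: 1, 3 → 2
1: 0
5: 3 → 1
3: 0
Total: 6 + 1 + 4 + 2 + 0 + 1 + 0 = 14

Discordant pairs: 14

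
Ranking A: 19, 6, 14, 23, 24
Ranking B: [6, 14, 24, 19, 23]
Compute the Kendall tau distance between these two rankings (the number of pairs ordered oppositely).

4 discordant pairs

Assign each item its position (1..5) in the first ordering, then rewrite the second ordering as that position sequence:
positions: 19→1, 6→2, 14→3, 23→4, 24→5
second ordering as positions: [2, 3, 5, 1, 4]
Discordant pairs = inversions in this position sequence.
2: 1 → 1
3: 1 → 1
5: 1, 4 → 2
1: 0
4: 0
Total: 1 + 1 + 2 + 0 + 0 = 4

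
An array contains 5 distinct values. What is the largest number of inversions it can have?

There are 10 inversions.

A reversed (strictly descending) arrangement makes every pair an inversion, giving C(5, 2) inversions.
C(5, 2) = 5·4/2 = 10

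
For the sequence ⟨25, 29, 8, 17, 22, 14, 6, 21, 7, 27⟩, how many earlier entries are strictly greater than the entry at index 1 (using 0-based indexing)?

The element at index 1 is 29.
Elements before it: 25
None of them are larger than 29.

0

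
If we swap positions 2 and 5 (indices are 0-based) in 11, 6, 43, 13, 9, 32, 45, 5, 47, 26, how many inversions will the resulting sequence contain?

Positions 2 and 5 hold 43 and 32; after swapping, the array is [11, 6, 32, 13, 9, 43, 45, 5, 47, 26].
Count, for each position, how many later elements it exceeds:
11: 3
6: 1
32: 4
13: 2
9: 1
43: 2
45: 2
5: 0
47: 1
26: 0
Sum: 3 + 1 + 4 + 2 + 1 + 2 + 2 + 0 + 1 + 0 = 16

16 inversions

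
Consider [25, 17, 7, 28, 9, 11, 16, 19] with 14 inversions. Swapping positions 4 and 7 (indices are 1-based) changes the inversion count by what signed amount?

-1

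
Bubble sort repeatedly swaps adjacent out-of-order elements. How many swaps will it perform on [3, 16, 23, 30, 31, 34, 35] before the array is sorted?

Each adjacent swap fixes exactly one inversion, so the minimum swap count equals the number of inversions.
Count inversions — for each element, later elements that are smaller:
3: none → 0
16: none → 0
23: none → 0
30: none → 0
31: none → 0
34: none → 0
35: none → 0
Total inversions: 0 + 0 + 0 + 0 + 0 + 0 + 0 = 0

0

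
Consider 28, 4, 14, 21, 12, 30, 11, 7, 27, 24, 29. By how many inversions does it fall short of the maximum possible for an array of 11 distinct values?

Maximum inversions for 11 distinct elements is C(11, 2) = 11·10/2 = 55.
Current inversions — for each element, count later smaller elements:
28: 8
4: 0
14: 3
21: 3
12: 2
30: 5
11: 1
7: 0
27: 1
24: 0
29: 0
Current total: 8 + 0 + 3 + 3 + 2 + 5 + 1 + 0 + 1 + 0 + 0 = 23
Shortfall: 55 − 23 = 32

32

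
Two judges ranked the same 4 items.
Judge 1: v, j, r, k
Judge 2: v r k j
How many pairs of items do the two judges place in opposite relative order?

Assign each item its position (1..4) in the first ordering, then rewrite the second ordering as that position sequence:
positions: v→1, j→2, r→3, k→4
second ordering as positions: [1, 3, 4, 2]
Discordant pairs = inversions in this position sequence.
1: 0
3: 2 → 1
4: 2 → 1
2: 0
Total: 0 + 1 + 1 + 0 = 2

2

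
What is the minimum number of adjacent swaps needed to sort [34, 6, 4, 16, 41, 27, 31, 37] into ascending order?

9 swaps

The minimum number of adjacent swaps to sort an array equals its inversion count, since every such swap removes exactly one inversion.
Count inversions — for each element, later elements that are smaller:
34: 6, 4, 16, 27, 31 → 5
6: 4 → 1
4: none → 0
16: none → 0
41: 27, 31, 37 → 3
27: none → 0
31: none → 0
37: none → 0
Total inversions: 5 + 1 + 0 + 0 + 3 + 0 + 0 + 0 = 9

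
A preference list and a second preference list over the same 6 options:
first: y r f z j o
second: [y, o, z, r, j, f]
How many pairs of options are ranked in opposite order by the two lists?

Assign each item its position (1..6) in the first ordering, then rewrite the second ordering as that position sequence:
positions: y→1, r→2, f→3, z→4, j→5, o→6
second ordering as positions: [1, 6, 4, 2, 5, 3]
Discordant pairs = inversions in this position sequence.
1: 0
6: 4, 2, 5, 3 → 4
4: 2, 3 → 2
2: 0
5: 3 → 1
3: 0
Total: 0 + 4 + 2 + 0 + 1 + 0 = 7

7 pairs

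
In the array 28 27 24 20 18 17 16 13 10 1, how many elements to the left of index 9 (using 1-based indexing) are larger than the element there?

8

The element at index 9 is 10.
Elements before it: 28, 27, 24, 20, 18, 17, 16, 13
Those larger than 10: 28, 27, 24, 20, 18, 17, 16, 13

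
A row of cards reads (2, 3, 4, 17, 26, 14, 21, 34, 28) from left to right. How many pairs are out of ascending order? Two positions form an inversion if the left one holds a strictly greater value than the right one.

Sweep left to right; for each value list the smaller values that follow it:
2 → none → 0
3 → none → 0
4 → none → 0
17 → 14 → 1
26 → 14, 21 → 2
14 → none → 0
21 → none → 0
34 → 28 → 1
28 → none → 0
Sum: 0 + 0 + 0 + 1 + 2 + 0 + 0 + 1 + 0 = 4

There are 4 inversions.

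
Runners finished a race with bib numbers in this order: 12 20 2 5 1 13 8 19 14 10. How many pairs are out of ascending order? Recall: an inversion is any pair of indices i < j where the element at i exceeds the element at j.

Element-by-element contributions:
12 → 2, 5, 1, 8, 10 → 5
20 → 2, 5, 1, 13, 8, 19, 14, 10 → 8
2 → 1 → 1
5 → 1 → 1
1 → none → 0
13 → 8, 10 → 2
8 → none → 0
19 → 14, 10 → 2
14 → 10 → 1
10 → none → 0
Sum: 5 + 8 + 1 + 1 + 0 + 2 + 0 + 2 + 1 + 0 = 20

20 inversions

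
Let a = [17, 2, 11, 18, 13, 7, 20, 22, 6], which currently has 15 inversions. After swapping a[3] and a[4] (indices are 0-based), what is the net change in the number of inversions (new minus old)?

-1

Positions 3 and 4 hold 18 and 13; after swapping, the array is [17, 2, 11, 13, 18, 7, 20, 22, 6].
For each element, count later entries that are smaller:
17 → 2, 11, 13, 7, 6 → 5
2 → none → 0
11 → 7, 6 → 2
13 → 7, 6 → 2
18 → 7, 6 → 2
7 → 6 → 1
20 → 6 → 1
22 → 6 → 1
6 → none → 0
Sum: 5 + 0 + 2 + 2 + 2 + 1 + 1 + 1 + 0 = 14
Change: 14 − 15 = -1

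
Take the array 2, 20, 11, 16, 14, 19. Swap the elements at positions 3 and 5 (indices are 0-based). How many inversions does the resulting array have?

Positions 3 and 5 hold 16 and 19; after swapping, the array is [2, 20, 11, 19, 14, 16].
Count, for each position, how many later elements it exceeds:
2 → none → 0
20 → 11, 19, 14, 16 → 4
11 → none → 0
19 → 14, 16 → 2
14 → none → 0
16 → none → 0
Sum: 0 + 4 + 0 + 2 + 0 + 0 = 6

6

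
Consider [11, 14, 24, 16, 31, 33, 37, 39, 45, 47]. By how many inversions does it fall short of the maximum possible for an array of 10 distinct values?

Maximum inversions for 10 distinct elements is C(10, 2) = 10·9/2 = 45.
Current inversions — for each element, count later smaller elements:
11: 0
14: 0
24: 1
16: 0
31: 0
33: 0
37: 0
39: 0
45: 0
47: 0
Current total: 0 + 0 + 1 + 0 + 0 + 0 + 0 + 0 + 0 + 0 = 1
Shortfall: 45 − 1 = 44

44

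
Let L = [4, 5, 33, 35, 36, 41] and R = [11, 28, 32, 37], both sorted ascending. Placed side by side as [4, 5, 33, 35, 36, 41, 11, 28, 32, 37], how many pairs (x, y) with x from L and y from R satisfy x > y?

13 split inversions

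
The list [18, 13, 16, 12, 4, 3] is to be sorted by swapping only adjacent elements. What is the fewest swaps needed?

Each adjacent swap fixes exactly one inversion, so the minimum swap count equals the number of inversions.
Count inversions — for each element, later elements that are smaller:
18: 13, 16, 12, 4, 3 → 5
13: 12, 4, 3 → 3
16: 12, 4, 3 → 3
12: 4, 3 → 2
4: 3 → 1
3: none → 0
Total inversions: 5 + 3 + 3 + 2 + 1 + 0 = 14

14 swaps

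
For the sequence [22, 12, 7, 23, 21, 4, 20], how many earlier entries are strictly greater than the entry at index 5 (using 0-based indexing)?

5

The element at index 5 is 4.
Elements before it: 22, 12, 7, 23, 21
Those larger than 4: 22, 12, 7, 23, 21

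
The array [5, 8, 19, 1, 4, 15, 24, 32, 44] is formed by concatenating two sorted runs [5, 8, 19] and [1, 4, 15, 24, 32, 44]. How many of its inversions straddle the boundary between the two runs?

7

Count, for every r in R, how many entries of L exceed r:
r = 1: 5, 8, 19 → 3
r = 4: 5, 8, 19 → 3
r = 15: 19 → 1
r = 24: none → 0
r = 32: none → 0
r = 44: none → 0
Cross-inversions: 3 + 3 + 1 + 0 + 0 + 0 = 7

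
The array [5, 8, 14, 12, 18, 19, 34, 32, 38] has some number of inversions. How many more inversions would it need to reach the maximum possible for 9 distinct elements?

Maximum inversions for 9 distinct elements is C(9, 2) = 9·8/2 = 36.
Current inversions — for each element, count later smaller elements:
5: 0
8: 0
14: 1
12: 0
18: 0
19: 0
34: 1
32: 0
38: 0
Current total: 0 + 0 + 1 + 0 + 0 + 0 + 1 + 0 + 0 = 2
Shortfall: 36 − 2 = 34

34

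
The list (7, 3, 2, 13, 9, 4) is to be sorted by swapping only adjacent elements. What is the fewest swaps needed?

The minimum number of adjacent swaps to sort an array equals its inversion count, since every such swap removes exactly one inversion.
Count inversions — for each element, later elements that are smaller:
7: 3, 2, 4 → 3
3: 2 → 1
2: none → 0
13: 9, 4 → 2
9: 4 → 1
4: none → 0
Total inversions: 3 + 1 + 0 + 2 + 1 + 0 = 7

7 adjacent swaps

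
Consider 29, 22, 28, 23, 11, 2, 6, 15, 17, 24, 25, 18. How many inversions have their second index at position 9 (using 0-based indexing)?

The element at index 9 is 24.
Elements before it: 29, 22, 28, 23, 11, 2, 6, 15, 17
Those larger than 24: 29, 28

2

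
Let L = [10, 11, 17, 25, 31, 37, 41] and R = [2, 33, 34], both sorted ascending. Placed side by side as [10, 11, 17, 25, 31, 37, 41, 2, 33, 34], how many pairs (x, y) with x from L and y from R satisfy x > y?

11

For each element r of the right run, count left-run elements greater than r:
r = 2: 10, 11, 17, 25, 31, 37, 41 → 7
r = 33: 37, 41 → 2
r = 34: 37, 41 → 2
Cross-inversions: 7 + 2 + 2 = 11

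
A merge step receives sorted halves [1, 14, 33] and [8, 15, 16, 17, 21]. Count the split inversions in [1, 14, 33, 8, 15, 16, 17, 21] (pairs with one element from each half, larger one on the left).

6

For each element r of the right run, count left-run elements greater than r:
r = 8: 14, 33 → 2
r = 15: 33 → 1
r = 16: 33 → 1
r = 17: 33 → 1
r = 21: 33 → 1
Cross-inversions: 2 + 1 + 1 + 1 + 1 = 6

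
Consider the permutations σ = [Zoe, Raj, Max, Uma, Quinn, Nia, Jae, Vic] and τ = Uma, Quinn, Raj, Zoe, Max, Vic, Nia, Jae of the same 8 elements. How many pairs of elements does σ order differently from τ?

Assign each item its position (1..8) in the first ordering, then rewrite the second ordering as that position sequence:
positions: Zoe→1, Raj→2, Max→3, Uma→4, Quinn→5, Nia→6, Jae→7, Vic→8
second ordering as positions: [4, 5, 2, 1, 3, 8, 6, 7]
Discordant pairs = inversions in this position sequence.
4: 2, 1, 3 → 3
5: 2, 1, 3 → 3
2: 1 → 1
1: 0
3: 0
8: 6, 7 → 2
6: 0
7: 0
Total: 3 + 3 + 1 + 0 + 0 + 2 + 0 + 0 = 9

9 discordant pairs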